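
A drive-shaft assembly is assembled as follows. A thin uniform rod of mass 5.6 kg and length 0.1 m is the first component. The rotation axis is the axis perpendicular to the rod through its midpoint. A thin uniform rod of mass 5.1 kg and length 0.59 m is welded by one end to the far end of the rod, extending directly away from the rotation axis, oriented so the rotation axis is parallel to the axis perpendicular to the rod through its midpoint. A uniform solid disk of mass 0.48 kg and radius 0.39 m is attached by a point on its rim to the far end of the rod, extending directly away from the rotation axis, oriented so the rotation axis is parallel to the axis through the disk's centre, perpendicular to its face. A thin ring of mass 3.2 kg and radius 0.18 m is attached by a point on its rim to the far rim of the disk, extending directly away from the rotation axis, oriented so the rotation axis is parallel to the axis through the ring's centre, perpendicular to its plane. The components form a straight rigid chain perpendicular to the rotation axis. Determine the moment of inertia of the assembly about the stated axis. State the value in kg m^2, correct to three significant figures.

9.60

Thin rod: I_cm = (1/12)ML² = (1/12)(5.6)(0.1)² = 0.0046667 kg m^2; axis through the centre, so I = 0.0046667 kg m^2.
Thin rod: I_cm = (1/12)ML² = (1/12)(5.1)(0.59)² = 0.14794 kg m^2; centre at d = 0.05 + 0.295 = 0.345 m, so I = I_cm + Md² gives I = 0.14794 + (5.1)(0.345)² = 0.75497 kg m^2.
Solid disk: I_cm = (1/2)MR² = (1/2)(0.48)(0.39)² = 0.036504 kg m^2; centre at d = 0.05 + 0.295 + 0.295 + 0.39 = 1.03 m, so I = I_cm + Md² gives I = 0.036504 + (0.48)(1.03)² = 0.54574 kg m^2.
Thin ring: I_cm = MR² = (3.2)(0.18)² = 0.10368 kg m^2; centre at d = 0.05 + 0.295 + 0.295 + 0.39 + 0.39 + 0.18 = 1.6 m, so I = I_cm + Md² gives I = 0.10368 + (3.2)(1.6)² = 8.2957 kg m^2.
Total I = 0.0046667 + 0.75497 + 0.54574 + 8.2957 = 9.6011 kg m^2.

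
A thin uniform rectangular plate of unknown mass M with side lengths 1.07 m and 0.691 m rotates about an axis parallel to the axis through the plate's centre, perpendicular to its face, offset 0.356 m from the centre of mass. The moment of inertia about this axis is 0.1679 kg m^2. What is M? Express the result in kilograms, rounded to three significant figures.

I = I_cm + Md² = (1/12)M(a²+b²) + Md² = M·[0.0833333·[(1.07)² + (0.691)²] + (0.356)²] = M·0.26193.
So M = 0.1679 / 0.26193 = 0.641 kg.

0.641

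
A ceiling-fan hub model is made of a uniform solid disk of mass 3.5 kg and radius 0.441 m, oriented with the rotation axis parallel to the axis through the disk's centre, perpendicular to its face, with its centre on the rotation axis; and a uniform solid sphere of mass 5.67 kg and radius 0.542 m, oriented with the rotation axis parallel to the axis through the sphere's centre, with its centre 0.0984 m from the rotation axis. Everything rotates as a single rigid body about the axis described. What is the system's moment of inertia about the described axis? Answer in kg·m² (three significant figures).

Solid disk: I_cm = (1/2)MR² = (1/2)(3.5)(0.441)² = 0.34034 kg·m²; axis through the centre, so I = 0.34034 kg·m².
Solid sphere: I_cm = (2/5)MR² = (2/5)(5.67)(0.542)² = 0.66626 kg·m²; centre at d = 0.0984 m, so the parallel axis theorem gives I = 0.66626 + (5.67)(0.0984)² = 0.72116 kg·m².
Total I = 0.34034 + 0.72116 = 1.0615 kg·m².

1.06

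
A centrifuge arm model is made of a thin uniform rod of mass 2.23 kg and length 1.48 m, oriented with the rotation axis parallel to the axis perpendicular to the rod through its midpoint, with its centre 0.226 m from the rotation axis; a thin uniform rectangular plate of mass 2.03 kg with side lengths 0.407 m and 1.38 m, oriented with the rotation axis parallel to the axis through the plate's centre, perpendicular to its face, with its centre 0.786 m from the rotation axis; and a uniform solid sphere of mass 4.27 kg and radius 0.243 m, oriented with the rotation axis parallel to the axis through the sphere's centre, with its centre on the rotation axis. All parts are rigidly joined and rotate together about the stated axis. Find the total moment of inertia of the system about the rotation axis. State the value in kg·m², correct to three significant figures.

Thin rod: I_cm = (1/12)ML² = (1/12)(2.23)(1.48)² = 0.40705 kg·m²; centre at d = 0.226 m, so the parallel axis theorem gives I = 0.40705 + (2.23)(0.226)² = 0.52095 kg·m².
Rectangular plate: I_cm = (1/12)M(a²+b²) = (1/12)(2.03)[(0.407)² + (1.38)²] = 0.35018 kg·m²; centre at d = 0.786 m, so the parallel axis theorem gives I = 0.35018 + (2.03)(0.786)² = 1.6043 kg·m².
Solid sphere: I_cm = (2/5)MR² = (2/5)(4.27)(0.243)² = 0.10086 kg·m²; axis through the centre, so I = 0.10086 kg·m².
Total I = 0.52095 + 1.6043 + 0.10086 = 2.2261 kg·m².

2.23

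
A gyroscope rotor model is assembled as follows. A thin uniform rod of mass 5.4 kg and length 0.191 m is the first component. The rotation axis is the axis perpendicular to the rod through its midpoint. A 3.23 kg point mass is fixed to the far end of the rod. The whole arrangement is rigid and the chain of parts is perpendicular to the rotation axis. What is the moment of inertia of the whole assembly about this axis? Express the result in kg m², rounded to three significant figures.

Thin rod: I_cm = (1/12)ML² = (1/12)(5.4)(0.191)² = 0.016416 kg m²; axis through the centre, so I = 0.016416 kg m².
Point mass: I_cm = 0; centre at d = 0.0955 m, so I = I_cm + Md² gives I = 0 + (3.23)(0.0955)² = 0.029458 kg m².
Total I = 0.016416 + 0.029458 = 0.045875 kg m².

0.0459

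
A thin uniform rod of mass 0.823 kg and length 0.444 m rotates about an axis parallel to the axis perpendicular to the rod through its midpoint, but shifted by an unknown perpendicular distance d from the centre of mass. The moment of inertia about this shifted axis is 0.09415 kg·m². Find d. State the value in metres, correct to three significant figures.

About the centre-of-mass axis, I_cm = (1/12)ML² = (1/12)(0.823)(0.444)² = 0.01352 kg·m².
Parallel axis theorem: I = I_cm + Md², so Md² = 0.09415 − 0.01352 = 0.08063 kg·m².
d = √(0.08063 / 0.823) = 0.313 m.

0.313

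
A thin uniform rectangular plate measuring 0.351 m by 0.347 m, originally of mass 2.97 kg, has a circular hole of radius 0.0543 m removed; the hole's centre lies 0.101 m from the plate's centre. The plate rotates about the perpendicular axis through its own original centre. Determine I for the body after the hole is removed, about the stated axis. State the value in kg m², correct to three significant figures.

0.0577

Unpierced body about its centre: I₀ = (1/12)M(a²+b²) = (1/12)(2.97)[(0.351)² + (0.347)²] = 0.060293 kg m².
The removed disk has mass m = M·πr²/(ab) = (2.97)·π(0.0543)²/(0.351·0.347) = 0.22588 kg (same uniform areal density).
Its moment of inertia about the rotation axis (parallel-axis theorem): I_hole = (1/2)mr² + md² = (1/2)(0.22588)(0.0543)² + (0.22588)(0.101)² = 0.0026372 kg m².
Treating the hole as negative mass, I = I₀ − I_hole = 0.060293 − 0.0026372 = 0.057656 kg m².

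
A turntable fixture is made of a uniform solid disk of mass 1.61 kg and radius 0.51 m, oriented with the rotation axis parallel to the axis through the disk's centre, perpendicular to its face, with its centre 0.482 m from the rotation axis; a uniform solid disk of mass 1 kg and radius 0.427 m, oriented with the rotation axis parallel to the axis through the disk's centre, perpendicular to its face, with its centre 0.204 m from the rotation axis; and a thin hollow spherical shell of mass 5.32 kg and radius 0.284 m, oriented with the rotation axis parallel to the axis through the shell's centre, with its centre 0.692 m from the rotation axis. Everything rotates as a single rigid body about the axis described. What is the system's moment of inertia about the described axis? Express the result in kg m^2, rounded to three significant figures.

Solid disk: I_cm = (1/2)MR² = (1/2)(1.61)(0.51)² = 0.20938 kg m^2; centre at d = 0.482 m, so the parallel axis theorem gives I = 0.20938 + (1.61)(0.482)² = 0.58342 kg m^2.
Solid disk: I_cm = (1/2)MR² = (1/2)(1)(0.427)² = 0.091164 kg m^2; centre at d = 0.204 m, so the parallel axis theorem gives I = 0.091164 + (1)(0.204)² = 0.13278 kg m^2.
Spherical shell: I_cm = (2/3)MR² = (2/3)(5.32)(0.284)² = 0.28606 kg m^2; centre at d = 0.692 m, so the parallel axis theorem gives I = 0.28606 + (5.32)(0.692)² = 2.8336 kg m^2.
Total I = 0.58342 + 0.13278 + 2.8336 = 3.5498 kg m^2.

3.55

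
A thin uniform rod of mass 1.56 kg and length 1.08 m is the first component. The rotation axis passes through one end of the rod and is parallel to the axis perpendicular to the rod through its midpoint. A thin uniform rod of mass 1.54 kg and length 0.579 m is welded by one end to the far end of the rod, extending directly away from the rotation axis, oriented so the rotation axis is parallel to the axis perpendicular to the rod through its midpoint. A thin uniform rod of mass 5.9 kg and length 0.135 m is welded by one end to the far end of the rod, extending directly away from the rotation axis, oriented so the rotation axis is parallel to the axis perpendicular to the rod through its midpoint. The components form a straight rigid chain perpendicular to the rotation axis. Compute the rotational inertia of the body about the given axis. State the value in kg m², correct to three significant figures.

21.1

Thin rod: I_cm = (1/12)ML² = (1/12)(1.56)(1.08)² = 0.15163 kg m²; centre at d = 0.54 m, so the parallel axis theorem gives I = 0.15163 + (1.56)(0.54)² = 0.60653 kg m².
Thin rod: I_cm = (1/12)ML² = (1/12)(1.54)(0.579)² = 0.043023 kg m²; centre at d = 0.54 + 0.54 + 0.2895 = 1.3695 m, so the parallel axis theorem gives I = 0.043023 + (1.54)(1.3695)² = 2.9313 kg m².
Thin rod: I_cm = (1/12)ML² = (1/12)(5.9)(0.135)² = 0.0089606 kg m²; centre at d = 0.54 + 0.54 + 0.2895 + 0.2895 + 0.0675 = 1.7265 m, so the parallel axis theorem gives I = 0.0089606 + (5.9)(1.7265)² = 17.596 kg m².
Total I = 0.60653 + 2.9313 + 17.596 = 21.134 kg m².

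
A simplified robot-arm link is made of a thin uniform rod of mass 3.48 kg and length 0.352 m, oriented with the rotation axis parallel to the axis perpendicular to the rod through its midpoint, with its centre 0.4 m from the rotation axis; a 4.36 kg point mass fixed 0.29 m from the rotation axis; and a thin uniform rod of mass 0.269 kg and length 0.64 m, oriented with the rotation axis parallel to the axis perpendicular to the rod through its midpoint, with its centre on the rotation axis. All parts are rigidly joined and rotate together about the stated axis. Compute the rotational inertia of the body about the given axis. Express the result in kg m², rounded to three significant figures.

Thin rod: I_cm = (1/12)ML² = (1/12)(3.48)(0.352)² = 0.035932 kg m²; centre at d = 0.4 m, so the parallel axis theorem gives I = 0.035932 + (3.48)(0.4)² = 0.59273 kg m².
Point mass: I_cm = 0; centre at d = 0.29 m, so the parallel axis theorem gives I = 0 + (4.36)(0.29)² = 0.36668 kg m².
Thin rod: I_cm = (1/12)ML² = (1/12)(0.269)(0.64)² = 0.0091819 kg m²; axis through the centre, so I = 0.0091819 kg m².
Total I = 0.59273 + 0.36668 + 0.0091819 = 0.96859 kg m².

0.969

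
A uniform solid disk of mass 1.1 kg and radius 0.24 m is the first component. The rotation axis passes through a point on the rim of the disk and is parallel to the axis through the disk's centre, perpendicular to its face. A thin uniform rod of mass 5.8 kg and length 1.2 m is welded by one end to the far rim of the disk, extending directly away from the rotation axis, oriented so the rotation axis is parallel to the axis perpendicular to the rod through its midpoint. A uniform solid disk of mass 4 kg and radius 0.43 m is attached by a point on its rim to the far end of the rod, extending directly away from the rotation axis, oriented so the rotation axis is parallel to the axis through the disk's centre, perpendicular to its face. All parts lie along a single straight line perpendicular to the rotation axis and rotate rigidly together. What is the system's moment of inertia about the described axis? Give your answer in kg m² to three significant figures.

25.7

Solid disk: I_cm = (1/2)MR² = (1/2)(1.1)(0.24)² = 0.03168 kg m²; centre at d = 0.24 m, so the parallel axis theorem gives I = 0.03168 + (1.1)(0.24)² = 0.09504 kg m².
Thin rod: I_cm = (1/12)ML² = (1/12)(5.8)(1.2)² = 0.696 kg m²; centre at d = 0.24 + 0.24 + 0.6 = 1.08 m, so the parallel axis theorem gives I = 0.696 + (5.8)(1.08)² = 7.4611 kg m².
Solid disk: I_cm = (1/2)MR² = (1/2)(4)(0.43)² = 0.3698 kg m²; centre at d = 0.24 + 0.24 + 0.6 + 0.6 + 0.43 = 2.11 m, so the parallel axis theorem gives I = 0.3698 + (4)(2.11)² = 18.178 kg m².
Total I = 0.09504 + 7.4611 + 18.178 = 25.734 kg m².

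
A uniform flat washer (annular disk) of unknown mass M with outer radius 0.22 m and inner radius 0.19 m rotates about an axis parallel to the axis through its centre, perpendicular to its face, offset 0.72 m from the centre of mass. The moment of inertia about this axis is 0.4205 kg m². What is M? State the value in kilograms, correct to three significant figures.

I = I_cm + Md² = (1/2)M(R²+r²) + Md² = M·[0.5·[(0.22)² + (0.19)²] + (0.72)²] = M·0.56065.
So M = 0.4205 / 0.56065 = 0.75002 kg.

0.750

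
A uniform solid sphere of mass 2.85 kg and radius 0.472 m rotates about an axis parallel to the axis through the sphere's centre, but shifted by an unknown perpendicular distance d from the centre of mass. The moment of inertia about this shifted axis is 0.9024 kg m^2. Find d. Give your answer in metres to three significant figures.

About the centre-of-mass axis, I_cm = (2/5)MR² = (2/5)(2.85)(0.472)² = 0.25397 kg m^2.
Parallel axis theorem: I = I_cm + Md², so Md² = 0.9024 − 0.25397 = 0.64843 kg m^2.
d = √(0.64843 / 2.85) = 0.47699 m.

0.477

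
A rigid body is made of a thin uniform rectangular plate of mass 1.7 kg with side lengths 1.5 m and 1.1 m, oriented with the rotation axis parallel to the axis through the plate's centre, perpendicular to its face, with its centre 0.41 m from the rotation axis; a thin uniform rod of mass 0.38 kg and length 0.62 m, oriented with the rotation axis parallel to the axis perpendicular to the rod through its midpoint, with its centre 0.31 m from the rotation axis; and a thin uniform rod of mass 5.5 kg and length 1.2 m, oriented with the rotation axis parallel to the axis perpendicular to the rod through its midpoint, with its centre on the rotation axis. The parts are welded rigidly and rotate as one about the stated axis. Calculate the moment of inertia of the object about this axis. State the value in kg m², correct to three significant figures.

Rectangular plate: I_cm = (1/12)M(a²+b²) = (1/12)(1.7)[(1.5)² + (1.1)²] = 0.49017 kg m²; centre at d = 0.41 m, so the parallel axis theorem gives I = 0.49017 + (1.7)(0.41)² = 0.77594 kg m².
Thin rod: I_cm = (1/12)ML² = (1/12)(0.38)(0.62)² = 0.012173 kg m²; centre at d = 0.31 m, so the parallel axis theorem gives I = 0.012173 + (0.38)(0.31)² = 0.048691 kg m².
Thin rod: I_cm = (1/12)ML² = (1/12)(5.5)(1.2)² = 0.66 kg m²; axis through the centre, so I = 0.66 kg m².
Total I = 0.77594 + 0.048691 + 0.66 = 1.4846 kg m².

1.48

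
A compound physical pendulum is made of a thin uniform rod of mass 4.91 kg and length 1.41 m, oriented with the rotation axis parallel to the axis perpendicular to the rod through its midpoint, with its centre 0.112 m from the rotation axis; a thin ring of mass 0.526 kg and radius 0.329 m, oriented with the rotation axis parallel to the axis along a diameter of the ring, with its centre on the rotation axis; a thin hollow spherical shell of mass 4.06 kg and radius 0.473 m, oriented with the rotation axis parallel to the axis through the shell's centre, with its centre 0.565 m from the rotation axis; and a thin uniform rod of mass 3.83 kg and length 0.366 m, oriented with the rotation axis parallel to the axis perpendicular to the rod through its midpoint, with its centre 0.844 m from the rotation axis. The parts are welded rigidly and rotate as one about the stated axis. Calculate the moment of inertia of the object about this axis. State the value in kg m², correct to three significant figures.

Thin rod: I_cm = (1/12)ML² = (1/12)(4.91)(1.41)² = 0.81346 kg m²; centre at d = 0.112 m, so the parallel axis theorem gives I = 0.81346 + (4.91)(0.112)² = 0.87506 kg m².
Thin ring: I_cm = (1/2)MR² = (1/2)(0.526)(0.329)² = 0.028467 kg m²; axis through the centre, so I = 0.028467 kg m².
Spherical shell: I_cm = (2/3)MR² = (2/3)(4.06)(0.473)² = 0.60556 kg m²; centre at d = 0.565 m, so the parallel axis theorem gives I = 0.60556 + (4.06)(0.565)² = 1.9016 kg m².
Thin rod: I_cm = (1/12)ML² = (1/12)(3.83)(0.366)² = 0.042754 kg m²; centre at d = 0.844 m, so the parallel axis theorem gives I = 0.042754 + (3.83)(0.844)² = 2.771 kg m².
Total I = 0.87506 + 0.028467 + 1.9016 + 2.771 = 5.5761 kg m².

5.58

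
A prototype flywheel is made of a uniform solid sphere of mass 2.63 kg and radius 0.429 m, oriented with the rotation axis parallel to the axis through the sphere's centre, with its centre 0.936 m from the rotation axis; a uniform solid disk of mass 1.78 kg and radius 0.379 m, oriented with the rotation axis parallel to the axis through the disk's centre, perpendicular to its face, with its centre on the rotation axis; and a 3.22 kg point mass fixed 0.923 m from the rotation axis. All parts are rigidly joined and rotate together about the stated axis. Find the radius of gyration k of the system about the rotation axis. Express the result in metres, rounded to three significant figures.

0.839

Solid sphere: I_cm = (2/5)MR² = (2/5)(2.63)(0.429)² = 0.19361 kg m^2; centre at d = 0.936 m, so the parallel axis theorem gives I = 0.19361 + (2.63)(0.936)² = 2.4977 kg m^2.
Solid disk: I_cm = (1/2)MR² = (1/2)(1.78)(0.379)² = 0.12784 kg m^2; axis through the centre, so I = 0.12784 kg m^2.
Point mass: I_cm = 0; centre at d = 0.923 m, so the parallel axis theorem gives I = 0 + (3.22)(0.923)² = 2.7432 kg m^2.
Total I = 5.3688 kg m^2; total mass M = 7.63 kg.
k = √(I/M) = √(5.3688/7.63) = 0.83883 m.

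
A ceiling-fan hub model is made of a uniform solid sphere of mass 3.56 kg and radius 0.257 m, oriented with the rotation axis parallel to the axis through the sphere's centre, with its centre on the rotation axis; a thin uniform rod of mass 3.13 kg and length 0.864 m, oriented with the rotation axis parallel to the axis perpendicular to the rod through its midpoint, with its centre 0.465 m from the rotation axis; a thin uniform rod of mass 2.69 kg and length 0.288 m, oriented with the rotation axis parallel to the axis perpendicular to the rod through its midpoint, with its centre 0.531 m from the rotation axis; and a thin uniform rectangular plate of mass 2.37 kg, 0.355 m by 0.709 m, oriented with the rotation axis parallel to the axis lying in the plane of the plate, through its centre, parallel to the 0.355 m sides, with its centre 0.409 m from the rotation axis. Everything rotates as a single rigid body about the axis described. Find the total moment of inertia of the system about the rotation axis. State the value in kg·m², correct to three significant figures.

2.24

Solid sphere: I_cm = (2/5)MR² = (2/5)(3.56)(0.257)² = 0.094054 kg·m²; axis through the centre, so I = 0.094054 kg·m².
Thin rod: I_cm = (1/12)ML² = (1/12)(3.13)(0.864)² = 0.19471 kg·m²; centre at d = 0.465 m, so the parallel axis theorem gives I = 0.19471 + (3.13)(0.465)² = 0.8715 kg·m².
Thin rod: I_cm = (1/12)ML² = (1/12)(2.69)(0.288)² = 0.018593 kg·m²; centre at d = 0.531 m, so the parallel axis theorem gives I = 0.018593 + (2.69)(0.531)² = 0.77707 kg·m².
Rectangular plate: I_cm = (1/12)Mb² = (1/12)(2.37)(0.709)² = 0.099279 kg·m²; centre at d = 0.409 m, so the parallel axis theorem gives I = 0.099279 + (2.37)(0.409)² = 0.49574 kg·m².
Total I = 0.094054 + 0.8715 + 0.77707 + 0.49574 = 2.2384 kg·m².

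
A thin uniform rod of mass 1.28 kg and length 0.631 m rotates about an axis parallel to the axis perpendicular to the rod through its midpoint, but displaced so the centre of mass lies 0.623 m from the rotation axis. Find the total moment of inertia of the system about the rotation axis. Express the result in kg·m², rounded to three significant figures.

I_cm = (1/12)ML² = (1/12)(1.28)(0.631)² = 0.042471 kg·m²; centre at d = 0.623 m, so I = I_cm + Md² gives I = 0.042471 + (1.28)(0.623)² = 0.53928 kg·m².

0.539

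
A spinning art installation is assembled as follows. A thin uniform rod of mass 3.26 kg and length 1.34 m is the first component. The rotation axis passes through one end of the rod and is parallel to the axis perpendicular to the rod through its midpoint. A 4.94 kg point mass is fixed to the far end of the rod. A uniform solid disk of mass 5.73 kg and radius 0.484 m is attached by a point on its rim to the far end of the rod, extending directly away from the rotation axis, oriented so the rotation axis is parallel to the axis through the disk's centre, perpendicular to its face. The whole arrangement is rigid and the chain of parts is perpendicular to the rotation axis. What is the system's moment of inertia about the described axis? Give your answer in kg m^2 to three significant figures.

Thin rod: I_cm = (1/12)ML² = (1/12)(3.26)(1.34)² = 0.4878 kg m^2; centre at d = 0.67 m, so the parallel axis theorem gives I = 0.4878 + (3.26)(0.67)² = 1.9512 kg m^2.
Point mass: I_cm = 0; centre at d = 0.67 + 0.67 = 1.34 m, so the parallel axis theorem gives I = 0 + (4.94)(1.34)² = 8.8703 kg m^2.
Solid disk: I_cm = (1/2)MR² = (1/2)(5.73)(0.484)² = 0.67114 kg m^2; centre at d = 0.67 + 0.67 + 0.484 = 1.824 m, so the parallel axis theorem gives I = 0.67114 + (5.73)(1.824)² = 19.735 kg m^2.
Total I = 1.9512 + 8.8703 + 19.735 = 30.556 kg m^2.

30.6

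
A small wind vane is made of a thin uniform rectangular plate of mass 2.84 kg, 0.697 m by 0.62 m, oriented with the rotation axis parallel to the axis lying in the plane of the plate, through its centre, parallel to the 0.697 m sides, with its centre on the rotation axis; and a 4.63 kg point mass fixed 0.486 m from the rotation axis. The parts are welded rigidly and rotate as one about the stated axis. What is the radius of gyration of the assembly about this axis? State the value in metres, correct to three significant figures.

0.398

Rectangular plate: I_cm = (1/12)Mb² = (1/12)(2.84)(0.62)² = 0.090975 kg·m²; axis through the centre, so I = 0.090975 kg·m².
Point mass: I_cm = 0; centre at d = 0.486 m, so the parallel axis theorem gives I = 0 + (4.63)(0.486)² = 1.0936 kg·m².
Total I = 1.1846 kg·m²; total mass M = 7.47 kg.
k = √(I/M) = √(1.1846/7.47) = 0.39822 m.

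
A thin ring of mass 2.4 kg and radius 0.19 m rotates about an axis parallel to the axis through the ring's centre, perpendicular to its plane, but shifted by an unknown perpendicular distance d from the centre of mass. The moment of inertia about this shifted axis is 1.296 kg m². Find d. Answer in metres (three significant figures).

About the centre-of-mass axis, I_cm = MR² = (2.4)(0.19)² = 0.08664 kg m².
Parallel axis theorem: I = I_cm + Md², so Md² = 1.296 − 0.08664 = 1.2094 kg m².
d = √(1.2094 / 2.4) = 0.70986 m.

0.710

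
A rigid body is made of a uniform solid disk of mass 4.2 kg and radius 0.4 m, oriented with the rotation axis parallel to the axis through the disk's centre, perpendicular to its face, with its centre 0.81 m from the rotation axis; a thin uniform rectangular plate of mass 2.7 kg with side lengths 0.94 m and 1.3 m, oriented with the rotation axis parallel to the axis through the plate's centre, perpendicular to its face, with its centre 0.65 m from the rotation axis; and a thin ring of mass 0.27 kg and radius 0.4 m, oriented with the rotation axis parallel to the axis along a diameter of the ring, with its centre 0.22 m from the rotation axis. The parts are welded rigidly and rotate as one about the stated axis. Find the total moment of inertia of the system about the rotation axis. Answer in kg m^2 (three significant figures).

4.85

Solid disk: I_cm = (1/2)MR² = (1/2)(4.2)(0.4)² = 0.336 kg m^2; centre at d = 0.81 m, so the parallel axis theorem gives I = 0.336 + (4.2)(0.81)² = 3.0916 kg m^2.
Rectangular plate: I_cm = (1/12)M(a²+b²) = (1/12)(2.7)[(0.94)² + (1.3)²] = 0.57906 kg m^2; centre at d = 0.65 m, so the parallel axis theorem gives I = 0.57906 + (2.7)(0.65)² = 1.7198 kg m^2.
Thin ring: I_cm = (1/2)MR² = (1/2)(0.27)(0.4)² = 0.0216 kg m^2; centre at d = 0.22 m, so the parallel axis theorem gives I = 0.0216 + (0.27)(0.22)² = 0.034668 kg m^2.
Total I = 3.0916 + 1.7198 + 0.034668 = 4.8461 kg m^2.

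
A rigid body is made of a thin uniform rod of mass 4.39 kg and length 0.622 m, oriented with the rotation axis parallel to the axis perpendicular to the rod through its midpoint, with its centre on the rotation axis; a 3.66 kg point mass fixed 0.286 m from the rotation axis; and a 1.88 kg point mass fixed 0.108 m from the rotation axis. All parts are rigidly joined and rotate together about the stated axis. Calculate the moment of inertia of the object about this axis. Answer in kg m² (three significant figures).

0.463

Thin rod: I_cm = (1/12)ML² = (1/12)(4.39)(0.622)² = 0.14154 kg m²; axis through the centre, so I = 0.14154 kg m².
Point mass: I_cm = 0; centre at d = 0.286 m, so the parallel axis theorem gives I = 0 + (3.66)(0.286)² = 0.29937 kg m².
Point mass: I_cm = 0; centre at d = 0.108 m, so the parallel axis theorem gives I = 0 + (1.88)(0.108)² = 0.021928 kg m².
Total I = 0.14154 + 0.29937 + 0.021928 = 0.46284 kg m².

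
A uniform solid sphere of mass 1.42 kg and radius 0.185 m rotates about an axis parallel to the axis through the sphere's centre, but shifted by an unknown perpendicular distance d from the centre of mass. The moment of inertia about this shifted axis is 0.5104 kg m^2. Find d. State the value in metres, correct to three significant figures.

0.588

About the centre-of-mass axis, I_cm = (2/5)MR² = (2/5)(1.42)(0.185)² = 0.01944 kg m^2.
Parallel axis theorem: I = I_cm + Md², so Md² = 0.5104 − 0.01944 = 0.49096 kg m^2.
d = √(0.49096 / 1.42) = 0.588 m.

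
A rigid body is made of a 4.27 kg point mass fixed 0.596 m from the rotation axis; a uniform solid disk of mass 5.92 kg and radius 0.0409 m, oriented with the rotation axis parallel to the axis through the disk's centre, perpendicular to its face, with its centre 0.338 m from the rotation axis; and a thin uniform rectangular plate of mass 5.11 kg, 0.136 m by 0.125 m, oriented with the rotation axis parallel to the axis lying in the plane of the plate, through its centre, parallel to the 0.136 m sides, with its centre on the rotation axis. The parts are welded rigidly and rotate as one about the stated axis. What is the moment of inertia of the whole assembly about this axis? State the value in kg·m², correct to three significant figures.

Point mass: I_cm = 0; centre at d = 0.596 m, so I = I_cm + Md² gives I = 0 + (4.27)(0.596)² = 1.5168 kg·m².
Solid disk: I_cm = (1/2)MR² = (1/2)(5.92)(0.0409)² = 0.0049515 kg·m²; centre at d = 0.338 m, so I = I_cm + Md² gives I = 0.0049515 + (5.92)(0.338)² = 0.68128 kg·m².
Rectangular plate: I_cm = (1/12)Mb² = (1/12)(5.11)(0.125)² = 0.0066536 kg·m²; axis through the centre, so I = 0.0066536 kg·m².
Total I = 1.5168 + 0.68128 + 0.0066536 = 2.2047 kg·m².

2.20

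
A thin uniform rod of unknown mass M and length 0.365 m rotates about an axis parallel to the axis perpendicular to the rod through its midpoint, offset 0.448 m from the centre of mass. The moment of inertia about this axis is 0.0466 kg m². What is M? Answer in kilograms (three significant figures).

0.220

I = I_cm + Md² = (1/12)ML² + Md² = M·[0.0833333·(0.365)² + (0.448)²] = M·0.21181.
So M = 0.0466 / 0.21181 = 0.22001 kg.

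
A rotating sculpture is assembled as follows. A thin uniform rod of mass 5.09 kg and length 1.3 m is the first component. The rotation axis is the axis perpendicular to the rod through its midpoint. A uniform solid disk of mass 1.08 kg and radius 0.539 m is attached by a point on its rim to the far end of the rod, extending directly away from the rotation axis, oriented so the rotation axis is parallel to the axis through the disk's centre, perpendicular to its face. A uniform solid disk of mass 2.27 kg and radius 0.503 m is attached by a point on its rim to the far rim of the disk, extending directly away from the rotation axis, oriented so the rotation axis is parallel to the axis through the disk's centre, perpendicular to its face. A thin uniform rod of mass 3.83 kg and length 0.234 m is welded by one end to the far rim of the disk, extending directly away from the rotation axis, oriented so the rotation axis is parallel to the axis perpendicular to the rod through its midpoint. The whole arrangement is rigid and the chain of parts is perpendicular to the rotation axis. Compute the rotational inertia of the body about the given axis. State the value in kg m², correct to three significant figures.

45.1

Thin rod: I_cm = (1/12)ML² = (1/12)(5.09)(1.3)² = 0.71684 kg m²; axis through the centre, so I = 0.71684 kg m².
Solid disk: I_cm = (1/2)MR² = (1/2)(1.08)(0.539)² = 0.15688 kg m²; centre at d = 0.65 + 0.539 = 1.189 m, so the parallel axis theorem gives I = 0.15688 + (1.08)(1.189)² = 1.6837 kg m².
Solid disk: I_cm = (1/2)MR² = (1/2)(2.27)(0.503)² = 0.28717 kg m²; centre at d = 0.65 + 0.539 + 0.539 + 0.503 = 2.231 m, so the parallel axis theorem gives I = 0.28717 + (2.27)(2.231)² = 11.586 kg m².
Thin rod: I_cm = (1/12)ML² = (1/12)(3.83)(0.234)² = 0.017476 kg m²; centre at d = 0.65 + 0.539 + 0.539 + 0.503 + 0.503 + 0.117 = 2.851 m, so the parallel axis theorem gives I = 0.017476 + (3.83)(2.851)² = 31.148 kg m².
Total I = 0.71684 + 1.6837 + 11.586 + 31.148 = 45.135 kg m².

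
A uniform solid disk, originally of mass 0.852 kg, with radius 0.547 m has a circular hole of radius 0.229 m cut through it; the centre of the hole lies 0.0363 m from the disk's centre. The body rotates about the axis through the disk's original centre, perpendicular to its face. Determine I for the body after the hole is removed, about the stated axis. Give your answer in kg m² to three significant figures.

Unpierced body about its centre: I₀ = (1/2)MR² = (1/2)(0.852)(0.547)² = 0.12746 kg m².
The removed disk has mass m = M·(r/R)² = (0.852)(0.229/0.547)² = 0.14933 kg (same uniform areal density).
Its moment of inertia about the rotation axis (parallel-axis theorem): I_hole = (1/2)mr² + md² = (1/2)(0.14933)(0.229)² + (0.14933)(0.0363)² = 0.0041122 kg m².
Treating the hole as negative mass, I = I₀ − I_hole = 0.12746 − 0.0041122 = 0.12335 kg m².

0.123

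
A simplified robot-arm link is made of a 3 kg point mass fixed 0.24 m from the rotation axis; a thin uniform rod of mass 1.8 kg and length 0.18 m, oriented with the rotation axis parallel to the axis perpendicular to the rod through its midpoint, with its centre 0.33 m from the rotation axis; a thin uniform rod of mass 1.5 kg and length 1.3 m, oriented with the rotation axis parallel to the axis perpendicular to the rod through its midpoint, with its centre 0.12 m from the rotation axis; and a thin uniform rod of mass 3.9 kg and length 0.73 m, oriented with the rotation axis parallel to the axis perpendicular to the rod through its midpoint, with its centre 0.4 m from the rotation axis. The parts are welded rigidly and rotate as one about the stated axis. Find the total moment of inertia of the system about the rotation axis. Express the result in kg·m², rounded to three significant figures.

1.40

Point mass: I_cm = 0; centre at d = 0.24 m, so the parallel axis theorem gives I = 0 + (3)(0.24)² = 0.1728 kg·m².
Thin rod: I_cm = (1/12)ML² = (1/12)(1.8)(0.18)² = 0.00486 kg·m²; centre at d = 0.33 m, so the parallel axis theorem gives I = 0.00486 + (1.8)(0.33)² = 0.20088 kg·m².
Thin rod: I_cm = (1/12)ML² = (1/12)(1.5)(1.3)² = 0.21125 kg·m²; centre at d = 0.12 m, so the parallel axis theorem gives I = 0.21125 + (1.5)(0.12)² = 0.23285 kg·m².
Thin rod: I_cm = (1/12)ML² = (1/12)(3.9)(0.73)² = 0.17319 kg·m²; centre at d = 0.4 m, so the parallel axis theorem gives I = 0.17319 + (3.9)(0.4)² = 0.79719 kg·m².
Total I = 0.1728 + 0.20088 + 0.23285 + 0.79719 = 1.4037 kg·m².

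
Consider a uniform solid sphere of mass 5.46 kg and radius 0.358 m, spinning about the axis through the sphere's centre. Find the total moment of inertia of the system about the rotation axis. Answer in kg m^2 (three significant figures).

0.280

I_cm = (2/5)MR² = (2/5)(5.46)(0.358)² = 0.27991 kg m^2; axis through the centre, so I = 0.27991 kg m^2.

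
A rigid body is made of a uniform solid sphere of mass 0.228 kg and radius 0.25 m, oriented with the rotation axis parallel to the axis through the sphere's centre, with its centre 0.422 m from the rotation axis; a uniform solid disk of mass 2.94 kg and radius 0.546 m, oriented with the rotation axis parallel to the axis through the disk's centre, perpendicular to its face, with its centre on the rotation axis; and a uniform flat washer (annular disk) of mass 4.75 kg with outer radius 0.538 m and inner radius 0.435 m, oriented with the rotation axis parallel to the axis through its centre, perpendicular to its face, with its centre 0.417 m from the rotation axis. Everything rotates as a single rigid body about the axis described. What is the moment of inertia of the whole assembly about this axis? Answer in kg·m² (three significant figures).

2.45

Solid sphere: I_cm = (2/5)MR² = (2/5)(0.228)(0.25)² = 0.0057 kg·m²; centre at d = 0.422 m, so I = I_cm + Md² gives I = 0.0057 + (0.228)(0.422)² = 0.046303 kg·m².
Solid disk: I_cm = (1/2)MR² = (1/2)(2.94)(0.546)² = 0.43823 kg·m²; axis through the centre, so I = 0.43823 kg·m².
Annular disk: I_cm = (1/2)M(R²+r²) = (1/2)(4.75)[(0.538)² + (0.435)²] = 1.1368 kg·m²; centre at d = 0.417 m, so I = I_cm + Md² gives I = 1.1368 + (4.75)(0.417)² = 1.9628 kg·m².
Total I = 0.046303 + 0.43823 + 1.9628 = 2.4473 kg·m².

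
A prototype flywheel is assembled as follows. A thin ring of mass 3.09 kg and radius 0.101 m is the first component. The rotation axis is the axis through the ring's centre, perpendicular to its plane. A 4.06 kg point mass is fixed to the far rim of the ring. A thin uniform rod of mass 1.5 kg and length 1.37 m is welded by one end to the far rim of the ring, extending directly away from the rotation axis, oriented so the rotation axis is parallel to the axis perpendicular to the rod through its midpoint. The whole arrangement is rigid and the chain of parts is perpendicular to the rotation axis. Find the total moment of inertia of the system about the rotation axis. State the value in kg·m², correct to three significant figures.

1.23

Thin ring: I_cm = MR² = (3.09)(0.101)² = 0.031521 kg·m²; axis through the centre, so I = 0.031521 kg·m².
Point mass: I_cm = 0; centre at d = 0.101 m, so I = I_cm + Md² gives I = 0 + (4.06)(0.101)² = 0.041416 kg·m².
Thin rod: I_cm = (1/12)ML² = (1/12)(1.5)(1.37)² = 0.23461 kg·m²; centre at d = 0.101 + 0.685 = 0.786 m, so I = I_cm + Md² gives I = 0.23461 + (1.5)(0.786)² = 1.1613 kg·m².
Total I = 0.031521 + 0.041416 + 1.1613 = 1.2342 kg·m².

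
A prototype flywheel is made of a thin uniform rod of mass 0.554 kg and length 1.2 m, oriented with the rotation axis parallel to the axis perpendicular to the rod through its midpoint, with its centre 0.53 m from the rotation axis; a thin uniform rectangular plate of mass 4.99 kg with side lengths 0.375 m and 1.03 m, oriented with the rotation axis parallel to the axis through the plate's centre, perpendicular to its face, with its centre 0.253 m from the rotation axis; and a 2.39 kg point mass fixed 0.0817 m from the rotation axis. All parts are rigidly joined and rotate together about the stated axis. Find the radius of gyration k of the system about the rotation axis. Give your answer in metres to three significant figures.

0.365

Thin rod: I_cm = (1/12)ML² = (1/12)(0.554)(1.2)² = 0.06648 kg m^2; centre at d = 0.53 m, so I = I_cm + Md² gives I = 0.06648 + (0.554)(0.53)² = 0.2221 kg m^2.
Rectangular plate: I_cm = (1/12)M(a²+b²) = (1/12)(4.99)[(0.375)² + (1.03)²] = 0.49963 kg m^2; centre at d = 0.253 m, so I = I_cm + Md² gives I = 0.49963 + (4.99)(0.253)² = 0.81904 kg m^2.
Point mass: I_cm = 0; centre at d = 0.0817 m, so I = I_cm + Md² gives I = 0 + (2.39)(0.0817)² = 0.015953 kg m^2.
Total I = 1.0571 kg m^2; total mass M = 7.934 kg.
k = √(I/M) = √(1.0571/7.934) = 0.36501 m.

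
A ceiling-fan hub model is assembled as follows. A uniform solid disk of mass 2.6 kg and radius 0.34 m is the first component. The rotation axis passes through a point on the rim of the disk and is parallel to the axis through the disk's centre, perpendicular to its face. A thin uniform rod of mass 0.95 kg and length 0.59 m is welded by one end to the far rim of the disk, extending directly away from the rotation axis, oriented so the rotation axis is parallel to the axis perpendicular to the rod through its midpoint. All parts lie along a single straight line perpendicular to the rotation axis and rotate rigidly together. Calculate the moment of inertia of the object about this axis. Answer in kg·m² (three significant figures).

1.38

Solid disk: I_cm = (1/2)MR² = (1/2)(2.6)(0.34)² = 0.15028 kg·m²; centre at d = 0.34 m, so I = I_cm + Md² gives I = 0.15028 + (2.6)(0.34)² = 0.45084 kg·m².
Thin rod: I_cm = (1/12)ML² = (1/12)(0.95)(0.59)² = 0.027558 kg·m²; centre at d = 0.34 + 0.34 + 0.295 = 0.975 m, so I = I_cm + Md² gives I = 0.027558 + (0.95)(0.975)² = 0.93065 kg·m².
Total I = 0.45084 + 0.93065 = 1.3815 kg·m².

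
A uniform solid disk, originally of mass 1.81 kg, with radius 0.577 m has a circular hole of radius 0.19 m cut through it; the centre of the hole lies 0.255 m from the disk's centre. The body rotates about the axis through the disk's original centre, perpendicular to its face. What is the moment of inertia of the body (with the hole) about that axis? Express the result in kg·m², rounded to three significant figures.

0.285

Unpierced body about its centre: I₀ = (1/2)MR² = (1/2)(1.81)(0.577)² = 0.3013 kg·m².
The removed disk has mass m = M·(r/R)² = (1.81)(0.19/0.577)² = 0.19626 kg (same uniform areal density).
Its moment of inertia about the rotation axis (parallel-axis theorem): I_hole = (1/2)mr² + md² = (1/2)(0.19626)(0.19)² + (0.19626)(0.255)² = 0.016304 kg·m².
Treating the hole as negative mass, I = I₀ − I_hole = 0.3013 − 0.016304 = 0.285 kg·m².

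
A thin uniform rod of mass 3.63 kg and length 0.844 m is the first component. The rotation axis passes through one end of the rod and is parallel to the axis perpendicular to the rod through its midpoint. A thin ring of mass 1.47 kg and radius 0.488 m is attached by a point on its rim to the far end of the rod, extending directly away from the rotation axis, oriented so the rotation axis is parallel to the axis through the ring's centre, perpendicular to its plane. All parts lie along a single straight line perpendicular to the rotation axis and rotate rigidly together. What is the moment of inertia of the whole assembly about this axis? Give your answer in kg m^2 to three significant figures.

3.82

Thin rod: I_cm = (1/12)ML² = (1/12)(3.63)(0.844)² = 0.21548 kg m^2; centre at d = 0.422 m, so the parallel axis theorem gives I = 0.21548 + (3.63)(0.422)² = 0.86193 kg m^2.
Thin ring: I_cm = MR² = (1.47)(0.488)² = 0.35007 kg m^2; centre at d = 0.422 + 0.422 + 0.488 = 1.332 m, so the parallel axis theorem gives I = 0.35007 + (1.47)(1.332)² = 2.9582 kg m^2.
Total I = 0.86193 + 2.9582 = 3.8201 kg m^2.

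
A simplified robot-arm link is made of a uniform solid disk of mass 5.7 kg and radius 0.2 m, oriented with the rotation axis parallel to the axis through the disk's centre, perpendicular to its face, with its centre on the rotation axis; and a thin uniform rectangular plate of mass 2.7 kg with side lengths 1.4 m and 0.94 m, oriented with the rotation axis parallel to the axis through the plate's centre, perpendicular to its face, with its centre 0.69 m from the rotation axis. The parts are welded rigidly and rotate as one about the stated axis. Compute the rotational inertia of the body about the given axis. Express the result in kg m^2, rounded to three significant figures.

Solid disk: I_cm = (1/2)MR² = (1/2)(5.7)(0.2)² = 0.114 kg m^2; axis through the centre, so I = 0.114 kg m^2.
Rectangular plate: I_cm = (1/12)M(a²+b²) = (1/12)(2.7)[(1.4)² + (0.94)²] = 0.63981 kg m^2; centre at d = 0.69 m, so the parallel axis theorem gives I = 0.63981 + (2.7)(0.69)² = 1.9253 kg m^2.
Total I = 0.114 + 1.9253 = 2.0393 kg m^2.

2.04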